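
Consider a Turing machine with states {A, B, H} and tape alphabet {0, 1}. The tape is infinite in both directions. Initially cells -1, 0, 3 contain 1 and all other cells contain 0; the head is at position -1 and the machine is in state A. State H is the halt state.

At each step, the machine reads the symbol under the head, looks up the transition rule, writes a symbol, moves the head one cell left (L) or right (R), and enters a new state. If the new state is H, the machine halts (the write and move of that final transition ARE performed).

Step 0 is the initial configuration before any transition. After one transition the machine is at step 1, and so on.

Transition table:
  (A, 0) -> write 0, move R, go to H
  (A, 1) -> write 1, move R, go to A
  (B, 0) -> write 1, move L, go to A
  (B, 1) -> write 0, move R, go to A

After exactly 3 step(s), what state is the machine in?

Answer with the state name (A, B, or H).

Step 1: in state A at pos -1, read 1 -> (A,1)->write 1,move R,goto A. Now: state=A, head=0, tape[-2..4]=0110010 (head:   ^)
Step 2: in state A at pos 0, read 1 -> (A,1)->write 1,move R,goto A. Now: state=A, head=1, tape[-2..4]=0110010 (head:    ^)
Step 3: in state A at pos 1, read 0 -> (A,0)->write 0,move R,goto H. Now: state=H, head=2, tape[-2..4]=0110010 (head:     ^)

Answer: H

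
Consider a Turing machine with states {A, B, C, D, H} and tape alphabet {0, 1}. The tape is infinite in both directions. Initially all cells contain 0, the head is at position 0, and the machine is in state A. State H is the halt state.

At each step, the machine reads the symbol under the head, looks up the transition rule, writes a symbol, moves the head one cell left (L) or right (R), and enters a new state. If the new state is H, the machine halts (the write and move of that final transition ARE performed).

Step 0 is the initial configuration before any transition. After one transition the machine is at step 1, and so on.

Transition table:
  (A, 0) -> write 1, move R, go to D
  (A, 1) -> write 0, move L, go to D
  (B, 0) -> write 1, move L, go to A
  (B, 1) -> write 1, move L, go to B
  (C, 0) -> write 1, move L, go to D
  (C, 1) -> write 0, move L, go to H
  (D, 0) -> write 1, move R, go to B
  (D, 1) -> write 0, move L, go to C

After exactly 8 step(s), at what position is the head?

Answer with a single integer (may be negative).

Step 1: in state A at pos 0, read 0 -> (A,0)->write 1,move R,goto D. Now: state=D, head=1, tape[-1..2]=0100 (head:   ^)
Step 2: in state D at pos 1, read 0 -> (D,0)->write 1,move R,goto B. Now: state=B, head=2, tape[-1..3]=01100 (head:    ^)
Step 3: in state B at pos 2, read 0 -> (B,0)->write 1,move L,goto A. Now: state=A, head=1, tape[-1..3]=01110 (head:   ^)
Step 4: in state A at pos 1, read 1 -> (A,1)->write 0,move L,goto D. Now: state=D, head=0, tape[-1..3]=01010 (head:  ^)
Step 5: in state D at pos 0, read 1 -> (D,1)->write 0,move L,goto C. Now: state=C, head=-1, tape[-2..3]=000010 (head:  ^)
Step 6: in state C at pos -1, read 0 -> (C,0)->write 1,move L,goto D. Now: state=D, head=-2, tape[-3..3]=0010010 (head:  ^)
Step 7: in state D at pos -2, read 0 -> (D,0)->write 1,move R,goto B. Now: state=B, head=-1, tape[-3..3]=0110010 (head:   ^)
Step 8: in state B at pos -1, read 1 -> (B,1)->write 1,move L,goto B. Now: state=B, head=-2, tape[-3..3]=0110010 (head:  ^)

Answer: -2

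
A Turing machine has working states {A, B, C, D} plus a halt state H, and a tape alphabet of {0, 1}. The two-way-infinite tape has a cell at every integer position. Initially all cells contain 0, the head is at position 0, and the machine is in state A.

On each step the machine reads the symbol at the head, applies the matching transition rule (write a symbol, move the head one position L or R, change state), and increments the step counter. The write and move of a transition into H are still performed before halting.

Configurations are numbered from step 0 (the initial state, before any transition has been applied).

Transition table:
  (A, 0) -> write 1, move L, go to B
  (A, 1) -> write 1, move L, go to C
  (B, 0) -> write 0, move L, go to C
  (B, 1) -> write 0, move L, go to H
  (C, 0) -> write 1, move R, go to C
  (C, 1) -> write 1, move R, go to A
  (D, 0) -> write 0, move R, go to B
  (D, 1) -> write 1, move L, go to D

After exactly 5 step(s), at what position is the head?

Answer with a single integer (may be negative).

Answer: 1

Derivation:
Step 1: in state A at pos 0, read 0 -> (A,0)->write 1,move L,goto B. Now: state=B, head=-1, tape[-2..1]=0010 (head:  ^)
Step 2: in state B at pos -1, read 0 -> (B,0)->write 0,move L,goto C. Now: state=C, head=-2, tape[-3..1]=00010 (head:  ^)
Step 3: in state C at pos -2, read 0 -> (C,0)->write 1,move R,goto C. Now: state=C, head=-1, tape[-3..1]=01010 (head:   ^)
Step 4: in state C at pos -1, read 0 -> (C,0)->write 1,move R,goto C. Now: state=C, head=0, tape[-3..1]=01110 (head:    ^)
Step 5: in state C at pos 0, read 1 -> (C,1)->write 1,move R,goto A. Now: state=A, head=1, tape[-3..2]=011100 (head:     ^)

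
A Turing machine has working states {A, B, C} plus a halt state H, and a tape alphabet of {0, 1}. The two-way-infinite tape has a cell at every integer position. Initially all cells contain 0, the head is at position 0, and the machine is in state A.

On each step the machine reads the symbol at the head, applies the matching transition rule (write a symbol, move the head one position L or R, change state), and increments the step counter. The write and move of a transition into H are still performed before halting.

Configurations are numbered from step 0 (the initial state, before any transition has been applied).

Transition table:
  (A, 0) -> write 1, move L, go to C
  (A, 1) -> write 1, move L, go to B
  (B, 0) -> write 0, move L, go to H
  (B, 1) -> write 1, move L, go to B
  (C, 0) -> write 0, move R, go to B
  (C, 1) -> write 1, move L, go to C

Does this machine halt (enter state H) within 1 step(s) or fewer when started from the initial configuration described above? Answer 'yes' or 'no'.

Step 1: in state A at pos 0, read 0 -> (A,0)->write 1,move L,goto C. Now: state=C, head=-1, tape[-2..1]=0010 (head:  ^)
After 1 step(s): state = C (not H) -> not halted within 1 -> no

Answer: no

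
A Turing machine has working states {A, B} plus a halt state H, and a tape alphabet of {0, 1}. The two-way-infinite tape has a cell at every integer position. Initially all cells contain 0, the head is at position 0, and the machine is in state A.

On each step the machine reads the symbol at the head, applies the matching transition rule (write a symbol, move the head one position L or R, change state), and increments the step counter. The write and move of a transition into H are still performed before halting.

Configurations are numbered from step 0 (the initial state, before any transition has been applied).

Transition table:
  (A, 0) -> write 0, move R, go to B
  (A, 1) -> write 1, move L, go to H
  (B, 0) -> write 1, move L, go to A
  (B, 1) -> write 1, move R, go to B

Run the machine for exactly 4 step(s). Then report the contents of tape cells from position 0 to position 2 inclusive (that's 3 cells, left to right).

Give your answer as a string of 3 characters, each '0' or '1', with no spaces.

Step 1: in state A at pos 0, read 0 -> (A,0)->write 0,move R,goto B. Now: state=B, head=1, tape[-1..2]=0000 (head:   ^)
Step 2: in state B at pos 1, read 0 -> (B,0)->write 1,move L,goto A. Now: state=A, head=0, tape[-1..2]=0010 (head:  ^)
Step 3: in state A at pos 0, read 0 -> (A,0)->write 0,move R,goto B. Now: state=B, head=1, tape[-1..2]=0010 (head:   ^)
Step 4: in state B at pos 1, read 1 -> (B,1)->write 1,move R,goto B. Now: state=B, head=2, tape[-1..3]=00100 (head:    ^)

Answer: 010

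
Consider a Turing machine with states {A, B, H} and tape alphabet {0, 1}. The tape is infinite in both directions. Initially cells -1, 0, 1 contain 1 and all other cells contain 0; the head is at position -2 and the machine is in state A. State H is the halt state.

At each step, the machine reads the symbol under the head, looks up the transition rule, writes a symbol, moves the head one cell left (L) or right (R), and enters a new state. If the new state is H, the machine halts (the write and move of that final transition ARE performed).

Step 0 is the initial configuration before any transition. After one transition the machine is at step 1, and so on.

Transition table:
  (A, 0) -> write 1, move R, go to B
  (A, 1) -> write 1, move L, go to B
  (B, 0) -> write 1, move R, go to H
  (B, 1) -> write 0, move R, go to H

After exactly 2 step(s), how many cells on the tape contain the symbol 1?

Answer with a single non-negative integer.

Step 1: in state A at pos -2, read 0 -> (A,0)->write 1,move R,goto B. Now: state=B, head=-1, tape[-3..2]=011110 (head:   ^)
Step 2: in state B at pos -1, read 1 -> (B,1)->write 0,move R,goto H. Now: state=H, head=0, tape[-3..2]=010110 (head:    ^)
Cells containing 1 after step 2: {-2, 0, 1} -> 3 cell(s)

Answer: 3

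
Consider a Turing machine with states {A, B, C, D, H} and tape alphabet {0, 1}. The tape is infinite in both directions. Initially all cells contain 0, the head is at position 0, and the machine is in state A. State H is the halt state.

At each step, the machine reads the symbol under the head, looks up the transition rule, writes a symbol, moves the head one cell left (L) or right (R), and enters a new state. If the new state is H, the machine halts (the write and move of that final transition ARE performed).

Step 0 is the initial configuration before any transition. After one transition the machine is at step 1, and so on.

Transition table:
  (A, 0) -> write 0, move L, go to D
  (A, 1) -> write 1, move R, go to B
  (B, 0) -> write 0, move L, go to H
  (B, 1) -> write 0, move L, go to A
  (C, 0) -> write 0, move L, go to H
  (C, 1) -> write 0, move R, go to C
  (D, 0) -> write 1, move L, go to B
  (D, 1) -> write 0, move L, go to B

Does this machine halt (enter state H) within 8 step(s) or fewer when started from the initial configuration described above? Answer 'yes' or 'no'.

Step 1: in state A at pos 0, read 0 -> (A,0)->write 0,move L,goto D. Now: state=D, head=-1, tape[-2..1]=0000 (head:  ^)
Step 2: in state D at pos -1, read 0 -> (D,0)->write 1,move L,goto B. Now: state=B, head=-2, tape[-3..1]=00100 (head:  ^)
Step 3: in state B at pos -2, read 0 -> (B,0)->write 0,move L,goto H. Now: state=H, head=-3, tape[-4..1]=000100 (head:  ^)
State H reached at step 3; 3 <= 8 -> yes

Answer: yes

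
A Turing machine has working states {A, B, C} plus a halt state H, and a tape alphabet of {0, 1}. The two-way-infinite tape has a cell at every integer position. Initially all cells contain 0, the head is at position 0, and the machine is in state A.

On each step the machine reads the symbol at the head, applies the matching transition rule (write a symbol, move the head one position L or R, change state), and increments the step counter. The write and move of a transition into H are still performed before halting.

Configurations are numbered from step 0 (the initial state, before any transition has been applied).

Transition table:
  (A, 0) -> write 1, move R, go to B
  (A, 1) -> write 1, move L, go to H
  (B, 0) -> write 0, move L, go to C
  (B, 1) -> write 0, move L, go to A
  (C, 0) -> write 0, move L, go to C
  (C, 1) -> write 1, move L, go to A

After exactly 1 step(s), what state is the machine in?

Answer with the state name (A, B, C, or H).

Step 1: in state A at pos 0, read 0 -> (A,0)->write 1,move R,goto B. Now: state=B, head=1, tape[-1..2]=0100 (head:   ^)

Answer: B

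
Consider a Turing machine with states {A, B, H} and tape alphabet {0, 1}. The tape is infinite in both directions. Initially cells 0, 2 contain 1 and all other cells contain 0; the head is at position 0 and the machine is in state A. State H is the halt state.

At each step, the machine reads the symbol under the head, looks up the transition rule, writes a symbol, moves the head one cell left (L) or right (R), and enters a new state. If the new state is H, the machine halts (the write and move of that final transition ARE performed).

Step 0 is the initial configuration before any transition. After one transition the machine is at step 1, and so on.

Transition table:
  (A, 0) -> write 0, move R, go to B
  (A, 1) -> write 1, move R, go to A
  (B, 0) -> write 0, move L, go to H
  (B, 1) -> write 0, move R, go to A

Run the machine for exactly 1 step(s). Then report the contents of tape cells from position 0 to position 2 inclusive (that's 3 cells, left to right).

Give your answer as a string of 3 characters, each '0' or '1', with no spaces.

Step 1: in state A at pos 0, read 1 -> (A,1)->write 1,move R,goto A. Now: state=A, head=1, tape[-1..3]=01010 (head:   ^)

Answer: 101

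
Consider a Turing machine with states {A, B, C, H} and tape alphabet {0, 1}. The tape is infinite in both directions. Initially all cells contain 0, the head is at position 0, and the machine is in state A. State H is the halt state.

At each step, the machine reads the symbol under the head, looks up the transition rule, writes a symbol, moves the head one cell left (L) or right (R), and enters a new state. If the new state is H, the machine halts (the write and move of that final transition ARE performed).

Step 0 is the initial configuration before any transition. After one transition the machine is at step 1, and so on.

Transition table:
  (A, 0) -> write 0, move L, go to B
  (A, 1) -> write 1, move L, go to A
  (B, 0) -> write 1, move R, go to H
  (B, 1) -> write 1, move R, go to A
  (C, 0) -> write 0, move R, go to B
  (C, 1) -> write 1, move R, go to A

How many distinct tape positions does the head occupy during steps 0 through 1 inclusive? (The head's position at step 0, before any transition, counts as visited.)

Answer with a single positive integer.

Step 1: in state A at pos 0, read 0 -> (A,0)->write 0,move L,goto B. Now: state=B, head=-1, tape[-2..1]=0000 (head:  ^)
Head positions at steps 0..1: starting at 0, distinct positions visited = {-1, 0} -> 2 position(s)

Answer: 2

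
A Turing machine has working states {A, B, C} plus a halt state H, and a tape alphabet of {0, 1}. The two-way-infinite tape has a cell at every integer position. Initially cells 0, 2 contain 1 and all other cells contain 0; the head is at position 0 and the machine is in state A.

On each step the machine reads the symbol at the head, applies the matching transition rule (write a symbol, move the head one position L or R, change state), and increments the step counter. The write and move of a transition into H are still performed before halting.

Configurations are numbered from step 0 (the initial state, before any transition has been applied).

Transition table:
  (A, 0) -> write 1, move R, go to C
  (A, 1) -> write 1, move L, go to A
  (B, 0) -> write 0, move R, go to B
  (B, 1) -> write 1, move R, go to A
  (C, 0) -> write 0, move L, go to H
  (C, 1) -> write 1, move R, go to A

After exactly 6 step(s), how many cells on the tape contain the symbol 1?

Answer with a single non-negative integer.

Answer: 5

Derivation:
Step 1: in state A at pos 0, read 1 -> (A,1)->write 1,move L,goto A. Now: state=A, head=-1, tape[-2..3]=001010 (head:  ^)
Step 2: in state A at pos -1, read 0 -> (A,0)->write 1,move R,goto C. Now: state=C, head=0, tape[-2..3]=011010 (head:   ^)
Step 3: in state C at pos 0, read 1 -> (C,1)->write 1,move R,goto A. Now: state=A, head=1, tape[-2..3]=011010 (head:    ^)
Step 4: in state A at pos 1, read 0 -> (A,0)->write 1,move R,goto C. Now: state=C, head=2, tape[-2..3]=011110 (head:     ^)
Step 5: in state C at pos 2, read 1 -> (C,1)->write 1,move R,goto A. Now: state=A, head=3, tape[-2..4]=0111100 (head:      ^)
Step 6: in state A at pos 3, read 0 -> (A,0)->write 1,move R,goto C. Now: state=C, head=4, tape[-2..5]=01111100 (head:       ^)
Cells containing 1 after step 6: {-1, 0, 1, 2, 3} -> 5 cell(s)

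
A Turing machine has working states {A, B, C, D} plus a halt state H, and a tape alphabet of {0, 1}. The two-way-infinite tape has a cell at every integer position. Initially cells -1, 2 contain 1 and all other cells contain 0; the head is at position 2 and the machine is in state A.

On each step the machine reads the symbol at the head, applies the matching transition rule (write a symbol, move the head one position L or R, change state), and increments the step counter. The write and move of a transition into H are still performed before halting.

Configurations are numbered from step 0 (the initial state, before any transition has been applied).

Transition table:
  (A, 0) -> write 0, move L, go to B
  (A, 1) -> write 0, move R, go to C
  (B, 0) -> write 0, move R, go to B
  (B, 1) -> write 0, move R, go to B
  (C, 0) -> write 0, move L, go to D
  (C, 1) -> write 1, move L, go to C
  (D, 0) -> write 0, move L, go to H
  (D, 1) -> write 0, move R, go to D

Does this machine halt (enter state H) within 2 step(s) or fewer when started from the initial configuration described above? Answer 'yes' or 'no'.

Step 1: in state A at pos 2, read 1 -> (A,1)->write 0,move R,goto C. Now: state=C, head=3, tape[-2..4]=0100000 (head:      ^)
Step 2: in state C at pos 3, read 0 -> (C,0)->write 0,move L,goto D. Now: state=D, head=2, tape[-2..4]=0100000 (head:     ^)
After 2 step(s): state = D (not H) -> not halted within 2 -> no

Answer: no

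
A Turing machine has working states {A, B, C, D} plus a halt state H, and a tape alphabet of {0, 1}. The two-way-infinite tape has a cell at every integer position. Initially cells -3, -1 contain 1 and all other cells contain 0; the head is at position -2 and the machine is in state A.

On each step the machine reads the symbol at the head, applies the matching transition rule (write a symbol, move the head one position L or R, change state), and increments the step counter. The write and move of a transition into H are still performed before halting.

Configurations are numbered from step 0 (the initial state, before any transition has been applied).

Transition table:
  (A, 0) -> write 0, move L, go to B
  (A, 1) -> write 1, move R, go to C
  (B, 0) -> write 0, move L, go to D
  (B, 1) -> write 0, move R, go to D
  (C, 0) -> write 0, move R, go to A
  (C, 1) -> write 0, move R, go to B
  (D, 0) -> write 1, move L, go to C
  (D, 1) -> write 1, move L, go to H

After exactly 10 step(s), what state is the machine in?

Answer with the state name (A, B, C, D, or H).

Answer: D

Derivation:
Step 1: in state A at pos -2, read 0 -> (A,0)->write 0,move L,goto B. Now: state=B, head=-3, tape[-4..0]=01010 (head:  ^)
Step 2: in state B at pos -3, read 1 -> (B,1)->write 0,move R,goto D. Now: state=D, head=-2, tape[-4..0]=00010 (head:   ^)
Step 3: in state D at pos -2, read 0 -> (D,0)->write 1,move L,goto C. Now: state=C, head=-3, tape[-4..0]=00110 (head:  ^)
Step 4: in state C at pos -3, read 0 -> (C,0)->write 0,move R,goto A. Now: state=A, head=-2, tape[-4..0]=00110 (head:   ^)
Step 5: in state A at pos -2, read 1 -> (A,1)->write 1,move R,goto C. Now: state=C, head=-1, tape[-4..0]=00110 (head:    ^)
Step 6: in state C at pos -1, read 1 -> (C,1)->write 0,move R,goto B. Now: state=B, head=0, tape[-4..1]=001000 (head:     ^)
Step 7: in state B at pos 0, read 0 -> (B,0)->write 0,move L,goto D. Now: state=D, head=-1, tape[-4..1]=001000 (head:    ^)
Step 8: in state D at pos -1, read 0 -> (D,0)->write 1,move L,goto C. Now: state=C, head=-2, tape[-4..1]=001100 (head:   ^)
Step 9: in state C at pos -2, read 1 -> (C,1)->write 0,move R,goto B. Now: state=B, head=-1, tape[-4..1]=000100 (head:    ^)
Step 10: in state B at pos -1, read 1 -> (B,1)->write 0,move R,goto D. Now: state=D, head=0, tape[-4..1]=000000 (head:     ^)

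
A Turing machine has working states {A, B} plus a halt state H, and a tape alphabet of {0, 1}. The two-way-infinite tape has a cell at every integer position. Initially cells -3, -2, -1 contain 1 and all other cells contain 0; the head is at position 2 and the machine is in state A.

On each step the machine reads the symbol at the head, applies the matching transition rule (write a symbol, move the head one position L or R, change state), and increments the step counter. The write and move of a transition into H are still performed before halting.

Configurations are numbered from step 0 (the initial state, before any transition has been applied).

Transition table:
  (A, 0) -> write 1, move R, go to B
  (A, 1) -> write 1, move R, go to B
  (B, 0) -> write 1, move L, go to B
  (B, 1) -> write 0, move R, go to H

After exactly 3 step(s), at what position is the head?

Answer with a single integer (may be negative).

Step 1: in state A at pos 2, read 0 -> (A,0)->write 1,move R,goto B. Now: state=B, head=3, tape[-4..4]=011100100 (head:        ^)
Step 2: in state B at pos 3, read 0 -> (B,0)->write 1,move L,goto B. Now: state=B, head=2, tape[-4..4]=011100110 (head:       ^)
Step 3: in state B at pos 2, read 1 -> (B,1)->write 0,move R,goto H. Now: state=H, head=3, tape[-4..4]=011100010 (head:        ^)

Answer: 3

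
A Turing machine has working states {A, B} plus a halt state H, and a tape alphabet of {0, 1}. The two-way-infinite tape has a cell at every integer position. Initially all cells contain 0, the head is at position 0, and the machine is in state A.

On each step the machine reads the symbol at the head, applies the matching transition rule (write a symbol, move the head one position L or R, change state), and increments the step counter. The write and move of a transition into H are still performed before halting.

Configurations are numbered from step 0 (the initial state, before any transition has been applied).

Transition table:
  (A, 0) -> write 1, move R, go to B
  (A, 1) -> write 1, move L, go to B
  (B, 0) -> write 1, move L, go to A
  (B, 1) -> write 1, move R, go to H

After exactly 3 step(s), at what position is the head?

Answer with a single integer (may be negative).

Step 1: in state A at pos 0, read 0 -> (A,0)->write 1,move R,goto B. Now: state=B, head=1, tape[-1..2]=0100 (head:   ^)
Step 2: in state B at pos 1, read 0 -> (B,0)->write 1,move L,goto A. Now: state=A, head=0, tape[-1..2]=0110 (head:  ^)
Step 3: in state A at pos 0, read 1 -> (A,1)->write 1,move L,goto B. Now: state=B, head=-1, tape[-2..2]=00110 (head:  ^)

Answer: -1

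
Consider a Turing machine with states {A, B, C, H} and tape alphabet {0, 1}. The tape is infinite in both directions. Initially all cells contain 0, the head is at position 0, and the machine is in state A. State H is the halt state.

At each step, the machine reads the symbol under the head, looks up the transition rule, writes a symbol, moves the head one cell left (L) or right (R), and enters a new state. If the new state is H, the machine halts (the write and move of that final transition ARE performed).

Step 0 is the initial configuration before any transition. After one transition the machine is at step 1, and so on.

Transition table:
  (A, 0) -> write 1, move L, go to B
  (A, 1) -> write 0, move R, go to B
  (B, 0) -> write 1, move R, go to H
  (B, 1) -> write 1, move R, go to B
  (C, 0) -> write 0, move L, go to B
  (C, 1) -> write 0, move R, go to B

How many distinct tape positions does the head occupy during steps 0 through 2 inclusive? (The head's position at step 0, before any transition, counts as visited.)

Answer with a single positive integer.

Step 1: in state A at pos 0, read 0 -> (A,0)->write 1,move L,goto B. Now: state=B, head=-1, tape[-2..1]=0010 (head:  ^)
Step 2: in state B at pos -1, read 0 -> (B,0)->write 1,move R,goto H. Now: state=H, head=0, tape[-2..1]=0110 (head:   ^)
Head positions at steps 0..2: starting at 0, distinct positions visited = {-1, 0} -> 2 position(s)

Answer: 2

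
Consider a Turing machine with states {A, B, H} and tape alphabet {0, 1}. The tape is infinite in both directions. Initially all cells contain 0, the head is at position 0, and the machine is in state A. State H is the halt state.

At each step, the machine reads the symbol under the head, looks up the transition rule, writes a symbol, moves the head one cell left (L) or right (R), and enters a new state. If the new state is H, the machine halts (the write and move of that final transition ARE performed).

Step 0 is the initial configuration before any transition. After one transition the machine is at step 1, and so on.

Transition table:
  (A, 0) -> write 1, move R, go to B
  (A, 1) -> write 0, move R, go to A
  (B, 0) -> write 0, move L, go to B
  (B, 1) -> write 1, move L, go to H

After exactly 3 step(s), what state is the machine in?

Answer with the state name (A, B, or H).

Answer: H

Derivation:
Step 1: in state A at pos 0, read 0 -> (A,0)->write 1,move R,goto B. Now: state=B, head=1, tape[-1..2]=0100 (head:   ^)
Step 2: in state B at pos 1, read 0 -> (B,0)->write 0,move L,goto B. Now: state=B, head=0, tape[-1..2]=0100 (head:  ^)
Step 3: in state B at pos 0, read 1 -> (B,1)->write 1,move L,goto H. Now: state=H, head=-1, tape[-2..2]=00100 (head:  ^)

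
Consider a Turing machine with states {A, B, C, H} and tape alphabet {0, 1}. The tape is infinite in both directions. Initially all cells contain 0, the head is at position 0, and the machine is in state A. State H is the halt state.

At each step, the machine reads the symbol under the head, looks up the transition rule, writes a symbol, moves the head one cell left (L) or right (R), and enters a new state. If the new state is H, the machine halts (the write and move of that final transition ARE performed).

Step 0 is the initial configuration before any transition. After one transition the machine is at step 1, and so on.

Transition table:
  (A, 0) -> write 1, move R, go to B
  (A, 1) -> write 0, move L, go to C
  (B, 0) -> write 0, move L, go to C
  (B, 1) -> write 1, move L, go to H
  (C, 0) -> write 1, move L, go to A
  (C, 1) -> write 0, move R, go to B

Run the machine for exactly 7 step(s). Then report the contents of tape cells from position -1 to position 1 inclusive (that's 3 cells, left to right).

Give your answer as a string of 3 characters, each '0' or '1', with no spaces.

Answer: 110

Derivation:
Step 1: in state A at pos 0, read 0 -> (A,0)->write 1,move R,goto B. Now: state=B, head=1, tape[-1..2]=0100 (head:   ^)
Step 2: in state B at pos 1, read 0 -> (B,0)->write 0,move L,goto C. Now: state=C, head=0, tape[-1..2]=0100 (head:  ^)
Step 3: in state C at pos 0, read 1 -> (C,1)->write 0,move R,goto B. Now: state=B, head=1, tape[-1..2]=0000 (head:   ^)
Step 4: in state B at pos 1, read 0 -> (B,0)->write 0,move L,goto C. Now: state=C, head=0, tape[-1..2]=0000 (head:  ^)
Step 5: in state C at pos 0, read 0 -> (C,0)->write 1,move L,goto A. Now: state=A, head=-1, tape[-2..2]=00100 (head:  ^)
Step 6: in state A at pos -1, read 0 -> (A,0)->write 1,move R,goto B. Now: state=B, head=0, tape[-2..2]=01100 (head:   ^)
Step 7: in state B at pos 0, read 1 -> (B,1)->write 1,move L,goto H. Now: state=H, head=-1, tape[-2..2]=01100 (head:  ^)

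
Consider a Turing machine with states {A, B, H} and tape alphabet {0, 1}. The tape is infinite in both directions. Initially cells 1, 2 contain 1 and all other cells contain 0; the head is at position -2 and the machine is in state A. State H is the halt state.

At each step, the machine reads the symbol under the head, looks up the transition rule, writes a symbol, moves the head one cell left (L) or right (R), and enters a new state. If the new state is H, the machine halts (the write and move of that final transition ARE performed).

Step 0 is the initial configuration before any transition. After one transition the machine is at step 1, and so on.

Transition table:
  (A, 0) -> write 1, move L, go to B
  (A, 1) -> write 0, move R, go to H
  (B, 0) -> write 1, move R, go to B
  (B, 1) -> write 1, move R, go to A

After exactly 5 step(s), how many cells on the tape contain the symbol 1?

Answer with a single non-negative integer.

Answer: 5

Derivation:
Step 1: in state A at pos -2, read 0 -> (A,0)->write 1,move L,goto B. Now: state=B, head=-3, tape[-4..3]=00100110 (head:  ^)
Step 2: in state B at pos -3, read 0 -> (B,0)->write 1,move R,goto B. Now: state=B, head=-2, tape[-4..3]=01100110 (head:   ^)
Step 3: in state B at pos -2, read 1 -> (B,1)->write 1,move R,goto A. Now: state=A, head=-1, tape[-4..3]=01100110 (head:    ^)
Step 4: in state A at pos -1, read 0 -> (A,0)->write 1,move L,goto B. Now: state=B, head=-2, tape[-4..3]=01110110 (head:   ^)
Step 5: in state B at pos -2, read 1 -> (B,1)->write 1,move R,goto A. Now: state=A, head=-1, tape[-4..3]=01110110 (head:    ^)
Cells containing 1 after step 5: {-3, -2, -1, 1, 2} -> 5 cell(s)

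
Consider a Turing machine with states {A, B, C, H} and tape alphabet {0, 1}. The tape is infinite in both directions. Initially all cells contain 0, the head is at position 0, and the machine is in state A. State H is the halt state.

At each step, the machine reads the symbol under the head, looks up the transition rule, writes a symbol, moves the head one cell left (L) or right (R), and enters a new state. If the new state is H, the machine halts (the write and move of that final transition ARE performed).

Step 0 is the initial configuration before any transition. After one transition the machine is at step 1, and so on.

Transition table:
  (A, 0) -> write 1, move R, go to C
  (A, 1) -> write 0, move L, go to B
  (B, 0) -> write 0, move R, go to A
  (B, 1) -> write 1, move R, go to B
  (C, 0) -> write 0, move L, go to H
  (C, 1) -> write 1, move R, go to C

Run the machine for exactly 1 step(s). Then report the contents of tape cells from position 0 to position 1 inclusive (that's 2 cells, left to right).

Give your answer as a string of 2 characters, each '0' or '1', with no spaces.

Step 1: in state A at pos 0, read 0 -> (A,0)->write 1,move R,goto C. Now: state=C, head=1, tape[-1..2]=0100 (head:   ^)

Answer: 10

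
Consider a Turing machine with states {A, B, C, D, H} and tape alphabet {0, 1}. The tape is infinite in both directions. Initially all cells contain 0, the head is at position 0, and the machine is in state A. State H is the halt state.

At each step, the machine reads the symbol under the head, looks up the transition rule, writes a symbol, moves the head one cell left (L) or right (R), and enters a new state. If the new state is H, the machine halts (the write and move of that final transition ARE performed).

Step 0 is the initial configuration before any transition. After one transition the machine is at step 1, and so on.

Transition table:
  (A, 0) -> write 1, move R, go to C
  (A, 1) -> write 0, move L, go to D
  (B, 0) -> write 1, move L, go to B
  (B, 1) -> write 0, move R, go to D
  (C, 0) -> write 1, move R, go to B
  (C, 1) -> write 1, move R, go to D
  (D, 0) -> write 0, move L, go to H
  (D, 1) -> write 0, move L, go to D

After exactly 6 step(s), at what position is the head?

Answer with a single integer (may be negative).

Answer: 0

Derivation:
Step 1: in state A at pos 0, read 0 -> (A,0)->write 1,move R,goto C. Now: state=C, head=1, tape[-1..2]=0100 (head:   ^)
Step 2: in state C at pos 1, read 0 -> (C,0)->write 1,move R,goto B. Now: state=B, head=2, tape[-1..3]=01100 (head:    ^)
Step 3: in state B at pos 2, read 0 -> (B,0)->write 1,move L,goto B. Now: state=B, head=1, tape[-1..3]=01110 (head:   ^)
Step 4: in state B at pos 1, read 1 -> (B,1)->write 0,move R,goto D. Now: state=D, head=2, tape[-1..3]=01010 (head:    ^)
Step 5: in state D at pos 2, read 1 -> (D,1)->write 0,move L,goto D. Now: state=D, head=1, tape[-1..3]=01000 (head:   ^)
Step 6: in state D at pos 1, read 0 -> (D,0)->write 0,move L,goto H. Now: state=H, head=0, tape[-1..3]=01000 (head:  ^)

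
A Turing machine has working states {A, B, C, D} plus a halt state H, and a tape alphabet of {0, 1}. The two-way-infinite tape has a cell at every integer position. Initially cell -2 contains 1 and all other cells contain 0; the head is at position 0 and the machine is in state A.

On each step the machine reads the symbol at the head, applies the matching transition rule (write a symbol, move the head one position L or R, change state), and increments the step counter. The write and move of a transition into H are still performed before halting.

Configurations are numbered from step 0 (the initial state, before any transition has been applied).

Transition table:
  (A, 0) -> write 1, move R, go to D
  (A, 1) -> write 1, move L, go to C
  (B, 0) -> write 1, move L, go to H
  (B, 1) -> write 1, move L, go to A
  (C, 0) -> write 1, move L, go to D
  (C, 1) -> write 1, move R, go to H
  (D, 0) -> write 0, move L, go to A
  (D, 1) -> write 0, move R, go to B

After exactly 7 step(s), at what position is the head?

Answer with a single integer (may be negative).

Step 1: in state A at pos 0, read 0 -> (A,0)->write 1,move R,goto D. Now: state=D, head=1, tape[-3..2]=010100 (head:     ^)
Step 2: in state D at pos 1, read 0 -> (D,0)->write 0,move L,goto A. Now: state=A, head=0, tape[-3..2]=010100 (head:    ^)
Step 3: in state A at pos 0, read 1 -> (A,1)->write 1,move L,goto C. Now: state=C, head=-1, tape[-3..2]=010100 (head:   ^)
Step 4: in state C at pos -1, read 0 -> (C,0)->write 1,move L,goto D. Now: state=D, head=-2, tape[-3..2]=011100 (head:  ^)
Step 5: in state D at pos -2, read 1 -> (D,1)->write 0,move R,goto B. Now: state=B, head=-1, tape[-3..2]=001100 (head:   ^)
Step 6: in state B at pos -1, read 1 -> (B,1)->write 1,move L,goto A. Now: state=A, head=-2, tape[-3..2]=001100 (head:  ^)
Step 7: in state A at pos -2, read 0 -> (A,0)->write 1,move R,goto D. Now: state=D, head=-1, tape[-3..2]=011100 (head:   ^)

Answer: -1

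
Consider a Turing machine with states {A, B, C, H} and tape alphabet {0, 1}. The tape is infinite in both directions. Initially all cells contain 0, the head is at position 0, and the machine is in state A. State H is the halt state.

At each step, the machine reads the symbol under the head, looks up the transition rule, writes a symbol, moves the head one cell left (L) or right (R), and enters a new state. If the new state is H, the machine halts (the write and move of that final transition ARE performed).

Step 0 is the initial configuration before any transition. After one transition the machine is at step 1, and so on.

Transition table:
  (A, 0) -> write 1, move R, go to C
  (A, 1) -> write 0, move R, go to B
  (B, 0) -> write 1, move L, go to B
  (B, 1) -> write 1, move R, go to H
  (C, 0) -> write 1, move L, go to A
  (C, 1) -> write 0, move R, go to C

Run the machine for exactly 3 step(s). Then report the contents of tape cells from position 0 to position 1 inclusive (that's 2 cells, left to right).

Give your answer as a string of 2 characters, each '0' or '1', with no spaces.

Step 1: in state A at pos 0, read 0 -> (A,0)->write 1,move R,goto C. Now: state=C, head=1, tape[-1..2]=0100 (head:   ^)
Step 2: in state C at pos 1, read 0 -> (C,0)->write 1,move L,goto A. Now: state=A, head=0, tape[-1..2]=0110 (head:  ^)
Step 3: in state A at pos 0, read 1 -> (A,1)->write 0,move R,goto B. Now: state=B, head=1, tape[-1..2]=0010 (head:   ^)

Answer: 01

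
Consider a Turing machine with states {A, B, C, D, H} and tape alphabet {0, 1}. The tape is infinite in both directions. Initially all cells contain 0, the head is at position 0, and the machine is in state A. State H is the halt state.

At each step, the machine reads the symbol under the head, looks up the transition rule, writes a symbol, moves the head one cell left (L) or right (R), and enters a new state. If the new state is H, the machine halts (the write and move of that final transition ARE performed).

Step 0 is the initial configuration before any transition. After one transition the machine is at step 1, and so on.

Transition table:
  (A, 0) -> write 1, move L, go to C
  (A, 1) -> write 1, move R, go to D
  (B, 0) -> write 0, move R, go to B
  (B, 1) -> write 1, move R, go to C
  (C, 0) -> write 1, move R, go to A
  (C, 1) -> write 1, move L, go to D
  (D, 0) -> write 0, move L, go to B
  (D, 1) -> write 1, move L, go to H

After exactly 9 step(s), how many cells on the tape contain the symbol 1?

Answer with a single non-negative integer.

Answer: 4

Derivation:
Step 1: in state A at pos 0, read 0 -> (A,0)->write 1,move L,goto C. Now: state=C, head=-1, tape[-2..1]=0010 (head:  ^)
Step 2: in state C at pos -1, read 0 -> (C,0)->write 1,move R,goto A. Now: state=A, head=0, tape[-2..1]=0110 (head:   ^)
Step 3: in state A at pos 0, read 1 -> (A,1)->write 1,move R,goto D. Now: state=D, head=1, tape[-2..2]=01100 (head:    ^)
Step 4: in state D at pos 1, read 0 -> (D,0)->write 0,move L,goto B. Now: state=B, head=0, tape[-2..2]=01100 (head:   ^)
Step 5: in state B at pos 0, read 1 -> (B,1)->write 1,move R,goto C. Now: state=C, head=1, tape[-2..2]=01100 (head:    ^)
Step 6: in state C at pos 1, read 0 -> (C,0)->write 1,move R,goto A. Now: state=A, head=2, tape[-2..3]=011100 (head:     ^)
Step 7: in state A at pos 2, read 0 -> (A,0)->write 1,move L,goto C. Now: state=C, head=1, tape[-2..3]=011110 (head:    ^)
Step 8: in state C at pos 1, read 1 -> (C,1)->write 1,move L,goto D. Now: state=D, head=0, tape[-2..3]=011110 (head:   ^)
Step 9: in state D at pos 0, read 1 -> (D,1)->write 1,move L,goto H. Now: state=H, head=-1, tape[-2..3]=011110 (head:  ^)
Cells containing 1 after step 9: {-1, 0, 1, 2} -> 4 cell(s)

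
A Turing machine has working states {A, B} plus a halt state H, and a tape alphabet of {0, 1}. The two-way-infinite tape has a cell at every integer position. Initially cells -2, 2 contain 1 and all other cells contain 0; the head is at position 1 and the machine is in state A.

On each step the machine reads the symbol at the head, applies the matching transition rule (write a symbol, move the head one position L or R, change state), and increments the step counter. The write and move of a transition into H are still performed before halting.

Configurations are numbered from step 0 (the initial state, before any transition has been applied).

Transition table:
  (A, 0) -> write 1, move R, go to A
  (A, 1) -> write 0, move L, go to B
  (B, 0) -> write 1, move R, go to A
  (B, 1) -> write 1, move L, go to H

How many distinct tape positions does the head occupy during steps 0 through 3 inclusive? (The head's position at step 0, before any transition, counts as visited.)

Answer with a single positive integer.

Answer: 3

Derivation:
Step 1: in state A at pos 1, read 0 -> (A,0)->write 1,move R,goto A. Now: state=A, head=2, tape[-3..3]=0100110 (head:      ^)
Step 2: in state A at pos 2, read 1 -> (A,1)->write 0,move L,goto B. Now: state=B, head=1, tape[-3..3]=0100100 (head:     ^)
Step 3: in state B at pos 1, read 1 -> (B,1)->write 1,move L,goto H. Now: state=H, head=0, tape[-3..3]=0100100 (head:    ^)
Head positions at steps 0..3: starting at 1, distinct positions visited = {0, 1, 2} -> 3 position(s)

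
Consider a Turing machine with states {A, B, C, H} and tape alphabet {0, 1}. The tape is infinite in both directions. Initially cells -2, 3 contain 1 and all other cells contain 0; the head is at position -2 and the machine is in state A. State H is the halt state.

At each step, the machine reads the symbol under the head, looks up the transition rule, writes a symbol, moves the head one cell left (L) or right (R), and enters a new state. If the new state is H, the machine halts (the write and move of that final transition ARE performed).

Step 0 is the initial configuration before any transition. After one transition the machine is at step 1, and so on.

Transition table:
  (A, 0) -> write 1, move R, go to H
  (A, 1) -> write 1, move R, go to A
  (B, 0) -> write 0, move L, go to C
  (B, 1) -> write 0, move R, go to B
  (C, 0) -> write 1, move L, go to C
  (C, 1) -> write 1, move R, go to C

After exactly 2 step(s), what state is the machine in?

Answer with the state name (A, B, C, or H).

Step 1: in state A at pos -2, read 1 -> (A,1)->write 1,move R,goto A. Now: state=A, head=-1, tape[-3..4]=01000010 (head:   ^)
Step 2: in state A at pos -1, read 0 -> (A,0)->write 1,move R,goto H. Now: state=H, head=0, tape[-3..4]=01100010 (head:    ^)

Answer: H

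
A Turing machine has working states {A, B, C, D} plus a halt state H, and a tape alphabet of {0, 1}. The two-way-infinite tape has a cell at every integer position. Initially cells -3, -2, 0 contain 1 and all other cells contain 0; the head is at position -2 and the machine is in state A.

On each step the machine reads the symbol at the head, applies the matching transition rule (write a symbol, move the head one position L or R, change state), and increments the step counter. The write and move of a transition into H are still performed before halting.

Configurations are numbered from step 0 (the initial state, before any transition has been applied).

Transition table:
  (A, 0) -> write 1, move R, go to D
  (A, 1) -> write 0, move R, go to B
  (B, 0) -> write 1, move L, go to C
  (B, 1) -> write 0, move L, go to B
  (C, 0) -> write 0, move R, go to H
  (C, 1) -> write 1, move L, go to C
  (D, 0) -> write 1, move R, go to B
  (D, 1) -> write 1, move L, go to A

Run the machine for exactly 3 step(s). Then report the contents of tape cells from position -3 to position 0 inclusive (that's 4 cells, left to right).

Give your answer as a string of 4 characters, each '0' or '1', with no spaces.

Answer: 1011

Derivation:
Step 1: in state A at pos -2, read 1 -> (A,1)->write 0,move R,goto B. Now: state=B, head=-1, tape[-4..1]=010010 (head:    ^)
Step 2: in state B at pos -1, read 0 -> (B,0)->write 1,move L,goto C. Now: state=C, head=-2, tape[-4..1]=010110 (head:   ^)
Step 3: in state C at pos -2, read 0 -> (C,0)->write 0,move R,goto H. Now: state=H, head=-1, tape[-4..1]=010110 (head:    ^)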